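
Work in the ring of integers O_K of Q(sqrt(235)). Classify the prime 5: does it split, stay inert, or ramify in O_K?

d = 235 ≡ 3 (mod 4), so O_K = ℤ[√235] and disc(K) = 4d = 940.
disc(K) = 940 = 5·188, so p = 5 is ramified.

5 is ramified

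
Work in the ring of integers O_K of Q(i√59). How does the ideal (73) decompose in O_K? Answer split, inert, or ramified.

inert — (73) stays prime in O_K

Since -59 ≡ 1 mod 4, the ring of integers is ℤ[(1+√-59)/2] with discriminant -59.
disc(K) = -59 is not divisible by 73; 73 is unramified.
Euler's criterion: (-59)^36 mod 73 = 72. Thus (-59|73) = -1.
d is a non-residue mod p, hence 73 remains inert in O_K.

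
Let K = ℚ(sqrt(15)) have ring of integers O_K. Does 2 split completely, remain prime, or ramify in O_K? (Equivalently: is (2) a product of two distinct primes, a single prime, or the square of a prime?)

d = 15 ≡ 3 (mod 4), so O_K = ℤ[√15] and disc(K) = 4d = 60.
Ramification test: 2 | 60. The prime 2 ramifies in K.

p ramifies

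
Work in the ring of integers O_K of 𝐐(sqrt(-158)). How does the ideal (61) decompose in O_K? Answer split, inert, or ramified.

splits completely

Since -158 ≢ 1 mod 4, the ring of integers is ℤ[√-158] with discriminant 4·(-158) = -632.
disc(K) = -632 is not divisible by 61; 61 is unramified.
Euler's criterion: (-158)^30 mod 61 = 1. Thus (-158|61) = 1.
(-158/61) = 1, so 61 splits.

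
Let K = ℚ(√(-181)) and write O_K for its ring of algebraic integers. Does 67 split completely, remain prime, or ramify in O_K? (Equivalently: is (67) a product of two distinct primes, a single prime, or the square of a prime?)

inert — (67) stays prime in O_K

d = -181 ≡ 3 (mod 4), so O_K = ℤ[√-181] and disc(K) = 4d = -724.
Since gcd(67, -724) = 1 the prime 67 does not ramify.
Compute (-181/67) via Euler: 20^((67-1)/2) mod 67 = 66, so (-181/67) = -1.
(-181/67) = -1, so 67 is inert.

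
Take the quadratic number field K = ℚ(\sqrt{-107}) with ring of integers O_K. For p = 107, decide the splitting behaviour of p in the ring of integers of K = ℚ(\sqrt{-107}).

ramified — (107) = 𝔭²

Since -107 ≡ 1 mod 4, the ring of integers is ℤ[(1+√-107)/2] with discriminant -107.
disc(K) = -107 = 107·(-1), so p = 107 is ramified.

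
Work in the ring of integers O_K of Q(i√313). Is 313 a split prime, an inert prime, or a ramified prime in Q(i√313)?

-313 mod 4 = 3, hence disc K = 4·(-313) = -1252 and O_K = ℤ[√-313].
Ramification test: 313 | -1252. The prime 313 ramifies in K.

ramifies in O_K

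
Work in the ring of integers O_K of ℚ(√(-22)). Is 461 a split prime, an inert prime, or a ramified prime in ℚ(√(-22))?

Since -22 ≢ 1 mod 4, the ring of integers is ℤ[√-22] with discriminant 4·(-22) = -88.
disc(K) = -88 is not divisible by 461; 461 is unramified.
Legendre symbol by Euler's criterion: (-22/461) ≡ (-22)^230 ≡ 1 (mod 461), i.e. (-22/461) = 1.
(-22/461) = 1, so 461 splits.

splits completely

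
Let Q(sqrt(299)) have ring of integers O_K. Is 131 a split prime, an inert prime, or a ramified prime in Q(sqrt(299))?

299 mod 4 = 3, hence disc K = 4·299 = 1196 and O_K = ℤ[√299].
Since gcd(131, 1196) = 1 the prime 131 does not ramify.
Euler's criterion: 299^65 mod 131 = 130. Thus (299|131) = -1.
(299/131) = -1, so 131 is inert.

p is inert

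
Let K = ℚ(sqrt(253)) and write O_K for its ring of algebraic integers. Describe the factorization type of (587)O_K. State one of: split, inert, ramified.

Since 253 ≡ 1 mod 4, the ring of integers is ℤ[(1+√253)/2] with discriminant 253.
disc(K) = 253 is not divisible by 587; 587 is unramified.
Legendre symbol by Euler's criterion: (253/587) ≡ 253^293 ≡ 1 (mod 587), i.e. (253/587) = 1.
(253/587) = 1, so 587 splits.

split — (587) = 𝔭₁𝔭₂ with 𝔭₁ ≠ 𝔭₂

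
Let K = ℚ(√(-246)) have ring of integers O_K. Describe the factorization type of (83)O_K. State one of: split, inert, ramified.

-246 mod 4 = 2, hence disc K = 4·(-246) = -984 and O_K = ℤ[√-246].
Since gcd(83, -984) = 1 the prime 83 does not ramify.
(-246/83) = 3^41 mod 83 = 1, giving Legendre symbol 1.
Legendre symbol 1 ⇒ 83 is split.

p splits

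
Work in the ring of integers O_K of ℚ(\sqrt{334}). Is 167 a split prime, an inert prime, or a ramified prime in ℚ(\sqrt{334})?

334 mod 4 = 2, hence disc K = 4·334 = 1336 and O_K = ℤ[√334].
167 divides disc(K) = 1336, so 167 ramifies.

167 is ramified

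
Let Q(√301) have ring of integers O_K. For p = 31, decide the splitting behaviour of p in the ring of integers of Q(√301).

301 mod 4 = 1, hence disc K = 301 and O_K = ℤ[(1+√301)/2].
Since gcd(31, 301) = 1 the prime 31 does not ramify.
Compute (301/31) via Euler: 22^((31-1)/2) mod 31 = 30, so (301/31) = -1.
(301/31) = -1, so 31 is inert.

inert — (31) stays prime in O_K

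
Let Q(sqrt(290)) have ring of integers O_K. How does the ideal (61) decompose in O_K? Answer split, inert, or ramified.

d = 290 ≡ 2 (mod 4), so O_K = ℤ[√290] and disc(K) = 4d = 1160.
disc(K) = 1160 is not divisible by 61; 61 is unramified.
(290/61) = 46^30 mod 61 = 1, giving Legendre symbol 1.
Legendre symbol 1 ⇒ 61 is split.

split — (61) = 𝔭₁𝔭₂ with 𝔭₁ ≠ 𝔭₂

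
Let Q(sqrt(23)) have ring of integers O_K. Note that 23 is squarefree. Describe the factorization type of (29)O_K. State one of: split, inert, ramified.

Since 23 ≢ 1 mod 4, the ring of integers is ℤ[√23] with discriminant 4·23 = 92.
Since gcd(29, 92) = 1 the prime 29 does not ramify.
Compute (23/29) via Euler: 23^((29-1)/2) mod 29 = 1, so (23/29) = 1.
(23/29) = 1, so 29 splits.

29 splits in O_K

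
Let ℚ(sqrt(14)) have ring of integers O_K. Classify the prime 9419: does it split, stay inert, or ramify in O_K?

9419 splits in O_K

Since 14 ≢ 1 mod 4, the ring of integers is ℤ[√14] with discriminant 4·14 = 56.
disc(K) = 56 is not divisible by 9419; 9419 is unramified.
Euler's criterion: 14^4709 mod 9419 = 1. Thus (14|9419) = 1.
(14/9419) = 1, so 9419 splits.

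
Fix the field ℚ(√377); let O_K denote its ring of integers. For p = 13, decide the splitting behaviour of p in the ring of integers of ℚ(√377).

ramified

377 mod 4 = 1, hence disc K = 377 and O_K = ℤ[(1+√377)/2].
Ramification test: 13 | 377. The prime 13 ramifies in K.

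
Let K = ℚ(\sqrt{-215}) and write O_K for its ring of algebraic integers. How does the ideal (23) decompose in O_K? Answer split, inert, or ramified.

d = -215 ≡ 1 (mod 4), so O_K = ℤ[(1+√-215)/2] and disc(K) = d = -215.
Since gcd(23, -215) = 1 the prime 23 does not ramify.
Legendre symbol by Euler's criterion: (-215/23) ≡ (-215)^11 ≡ 22 (mod 23), i.e. (-215/23) = -1.
Legendre symbol -1 ⇒ 23 is inert.

remains prime (inert)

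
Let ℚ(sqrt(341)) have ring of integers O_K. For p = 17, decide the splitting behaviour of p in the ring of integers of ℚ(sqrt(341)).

341 mod 4 = 1, hence disc K = 341 and O_K = ℤ[(1+√341)/2].
17 ∤ 341, so 17 is unramified.
Legendre symbol by Euler's criterion: (341/17) ≡ 341^8 ≡ 1 (mod 17), i.e. (341/17) = 1.
(341/17) = 1, so 17 splits.

split — (17) = 𝔭₁𝔭₂ with 𝔭₁ ≠ 𝔭₂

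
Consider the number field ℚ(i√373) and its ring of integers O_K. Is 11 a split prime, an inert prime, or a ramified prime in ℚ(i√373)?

Since -373 ≢ 1 mod 4, the ring of integers is ℤ[√-373] with discriminant 4·(-373) = -1492.
disc(K) = -1492 is not divisible by 11; 11 is unramified.
(-373/11) = 1^5 mod 11 = 1, giving Legendre symbol 1.
Legendre symbol 1 ⇒ 11 is split.

11 splits in O_K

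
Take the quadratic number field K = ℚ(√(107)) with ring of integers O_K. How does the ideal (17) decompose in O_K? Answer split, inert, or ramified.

d = 107 ≡ 3 (mod 4), so O_K = ℤ[√107] and disc(K) = 4d = 428.
disc(K) = 428 is not divisible by 17; 17 is unramified.
Compute (107/17) via Euler: 5^((17-1)/2) mod 17 = 16, so (107/17) = -1.
Legendre symbol -1 ⇒ 17 is inert.

inert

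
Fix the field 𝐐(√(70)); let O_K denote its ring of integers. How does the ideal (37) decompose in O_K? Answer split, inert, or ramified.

splits completely

70 mod 4 = 2, hence disc K = 4·70 = 280 and O_K = ℤ[√70].
disc(K) = 280 is not divisible by 37; 37 is unramified.
(70/37) = 33^18 mod 37 = 1, giving Legendre symbol 1.
d is a quadratic residue mod p, hence 37 splits in O_K.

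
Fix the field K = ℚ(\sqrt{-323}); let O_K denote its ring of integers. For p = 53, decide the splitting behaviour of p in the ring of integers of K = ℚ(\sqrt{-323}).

-323 mod 4 = 1, hence disc K = -323 and O_K = ℤ[(1+√-323)/2].
Since gcd(53, -323) = 1 the prime 53 does not ramify.
Euler's criterion: (-323)^26 mod 53 = 52. Thus (-323|53) = -1.
d is a non-residue mod p, hence 53 remains inert in O_K.

remains prime (inert)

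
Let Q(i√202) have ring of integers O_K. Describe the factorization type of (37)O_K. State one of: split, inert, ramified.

d = -202 ≡ 2 (mod 4), so O_K = ℤ[√-202] and disc(K) = 4d = -808.
disc(K) = -808 is not divisible by 37; 37 is unramified.
(-202/37) = 20^18 mod 37 = 36, giving Legendre symbol -1.
d is a non-residue mod p, hence 37 remains inert in O_K.

inert — (37) stays prime in O_K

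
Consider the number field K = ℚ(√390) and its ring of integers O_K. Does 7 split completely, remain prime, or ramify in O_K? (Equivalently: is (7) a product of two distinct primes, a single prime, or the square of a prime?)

d = 390 ≡ 2 (mod 4), so O_K = ℤ[√390] and disc(K) = 4d = 1560.
7 ∤ 1560, so 7 is unramified.
Legendre symbol by Euler's criterion: (390/7) ≡ 390^3 ≡ 6 (mod 7), i.e. (390/7) = -1.
d is a non-residue mod p, hence 7 remains inert in O_K.

inert — (7) stays prime in O_K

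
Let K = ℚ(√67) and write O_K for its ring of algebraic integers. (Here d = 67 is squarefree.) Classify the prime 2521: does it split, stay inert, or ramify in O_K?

Since 67 ≢ 1 mod 4, the ring of integers is ℤ[√67] with discriminant 4·67 = 268.
Since gcd(2521, 268) = 1 the prime 2521 does not ramify.
(67/2521) = 67^1260 mod 2521 = 2520, giving Legendre symbol -1.
Legendre symbol -1 ⇒ 2521 is inert.

inert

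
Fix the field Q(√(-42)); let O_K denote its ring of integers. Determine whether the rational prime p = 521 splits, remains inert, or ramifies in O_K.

split

Since -42 ≢ 1 mod 4, the ring of integers is ℤ[√-42] with discriminant 4·(-42) = -168.
521 ∤ -168, so 521 is unramified.
Euler's criterion: (-42)^260 mod 521 = 1. Thus (-42|521) = 1.
Legendre symbol 1 ⇒ 521 is split.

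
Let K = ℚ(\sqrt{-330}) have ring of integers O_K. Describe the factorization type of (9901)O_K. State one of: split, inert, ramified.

-330 mod 4 = 2, hence disc K = 4·(-330) = -1320 and O_K = ℤ[√-330].
disc(K) = -1320 is not divisible by 9901; 9901 is unramified.
Legendre symbol by Euler's criterion: (-330/9901) ≡ (-330)^4950 ≡ 9900 (mod 9901), i.e. (-330/9901) = -1.
(-330/9901) = -1, so 9901 is inert.

p is inert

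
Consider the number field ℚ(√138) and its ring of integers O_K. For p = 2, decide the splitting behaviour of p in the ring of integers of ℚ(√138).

2 is ramified

Since 138 ≢ 1 mod 4, the ring of integers is ℤ[√138] with discriminant 4·138 = 552.
2 divides disc(K) = 552, so 2 ramifies.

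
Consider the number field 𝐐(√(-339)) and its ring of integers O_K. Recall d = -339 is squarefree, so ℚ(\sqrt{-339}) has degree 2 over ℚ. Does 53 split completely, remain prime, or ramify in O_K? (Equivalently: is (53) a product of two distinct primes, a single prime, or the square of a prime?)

53 remains inert

Since -339 ≡ 1 mod 4, the ring of integers is ℤ[(1+√-339)/2] with discriminant -339.
53 ∤ -339, so 53 is unramified.
Compute (-339/53) via Euler: 32^((53-1)/2) mod 53 = 52, so (-339/53) = -1.
(-339/53) = -1, so 53 is inert.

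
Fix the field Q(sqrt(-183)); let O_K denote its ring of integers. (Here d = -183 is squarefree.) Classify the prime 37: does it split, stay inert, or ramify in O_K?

-183 mod 4 = 1, hence disc K = -183 and O_K = ℤ[(1+√-183)/2].
disc(K) = -183 is not divisible by 37; 37 is unramified.
Euler's criterion: (-183)^18 mod 37 = 36. Thus (-183|37) = -1.
Legendre symbol -1 ⇒ 37 is inert.

remains prime (inert)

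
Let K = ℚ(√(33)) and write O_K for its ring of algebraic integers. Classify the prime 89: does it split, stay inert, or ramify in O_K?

89 remains inert

d = 33 ≡ 1 (mod 4), so O_K = ℤ[(1+√33)/2] and disc(K) = d = 33.
Since gcd(89, 33) = 1 the prime 89 does not ramify.
Euler's criterion: 33^44 mod 89 = 88. Thus (33|89) = -1.
Legendre symbol -1 ⇒ 89 is inert.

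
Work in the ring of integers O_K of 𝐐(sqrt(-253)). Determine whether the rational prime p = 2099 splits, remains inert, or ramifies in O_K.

d = -253 ≡ 3 (mod 4), so O_K = ℤ[√-253] and disc(K) = 4d = -1012.
2099 ∤ -1012, so 2099 is unramified.
Euler's criterion: (-253)^1049 mod 2099 = 2098. Thus (-253|2099) = -1.
Legendre symbol -1 ⇒ 2099 is inert.

remains prime (inert)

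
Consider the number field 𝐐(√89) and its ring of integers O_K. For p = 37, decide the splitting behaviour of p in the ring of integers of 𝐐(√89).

89 mod 4 = 1, hence disc K = 89 and O_K = ℤ[(1+√89)/2].
Since gcd(37, 89) = 1 the prime 37 does not ramify.
(89/37) = 15^18 mod 37 = 36, giving Legendre symbol -1.
(89/37) = -1, so 37 is inert.

inert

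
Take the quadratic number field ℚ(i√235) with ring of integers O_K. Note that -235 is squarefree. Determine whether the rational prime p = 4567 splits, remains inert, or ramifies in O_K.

4567 remains inert

Since -235 ≡ 1 mod 4, the ring of integers is ℤ[(1+√-235)/2] with discriminant -235.
disc(K) = -235 is not divisible by 4567; 4567 is unramified.
(-235/4567) = 4332^2283 mod 4567 = 4566, giving Legendre symbol -1.
Legendre symbol -1 ⇒ 4567 is inert.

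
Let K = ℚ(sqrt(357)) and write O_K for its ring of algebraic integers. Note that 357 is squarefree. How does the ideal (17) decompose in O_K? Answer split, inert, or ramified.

17 is ramified

Since 357 ≡ 1 mod 4, the ring of integers is ℤ[(1+√357)/2] with discriminant 357.
Ramification test: 17 | 357. The prime 17 ramifies in K.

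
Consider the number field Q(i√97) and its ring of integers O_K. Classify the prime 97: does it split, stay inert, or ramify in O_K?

Since -97 ≢ 1 mod 4, the ring of integers is ℤ[√-97] with discriminant 4·(-97) = -388.
97 divides disc(K) = -388, so 97 ramifies.

ramifies in O_K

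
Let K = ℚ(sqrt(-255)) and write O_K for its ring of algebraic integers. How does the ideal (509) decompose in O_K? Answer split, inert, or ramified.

inert

d = -255 ≡ 1 (mod 4), so O_K = ℤ[(1+√-255)/2] and disc(K) = d = -255.
509 ∤ -255, so 509 is unramified.
(-255/509) = 254^254 mod 509 = 508, giving Legendre symbol -1.
(-255/509) = -1, so 509 is inert.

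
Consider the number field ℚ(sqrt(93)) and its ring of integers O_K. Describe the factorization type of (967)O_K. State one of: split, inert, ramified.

d = 93 ≡ 1 (mod 4), so O_K = ℤ[(1+√93)/2] and disc(K) = d = 93.
Since gcd(967, 93) = 1 the prime 967 does not ramify.
(93/967) = 93^483 mod 967 = 966, giving Legendre symbol -1.
d is a non-residue mod p, hence 967 remains inert in O_K.

967 remains inert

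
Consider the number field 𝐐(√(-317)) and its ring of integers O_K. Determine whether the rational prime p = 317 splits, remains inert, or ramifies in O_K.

-317 mod 4 = 3, hence disc K = 4·(-317) = -1268 and O_K = ℤ[√-317].
disc(K) = -1268 = 317·(-4), so p = 317 is ramified.

ramified — (317) = 𝔭²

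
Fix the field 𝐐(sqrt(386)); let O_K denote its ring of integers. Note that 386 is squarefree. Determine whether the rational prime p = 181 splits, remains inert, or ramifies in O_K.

remains prime (inert)

386 mod 4 = 2, hence disc K = 4·386 = 1544 and O_K = ℤ[√386].
disc(K) = 1544 is not divisible by 181; 181 is unramified.
(386/181) = 24^90 mod 181 = 180, giving Legendre symbol -1.
(386/181) = -1, so 181 is inert.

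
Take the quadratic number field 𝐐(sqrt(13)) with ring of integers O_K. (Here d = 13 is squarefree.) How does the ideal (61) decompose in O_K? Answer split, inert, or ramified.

13 mod 4 = 1, hence disc K = 13 and O_K = ℤ[(1+√13)/2].
disc(K) = 13 is not divisible by 61; 61 is unramified.
(13/61) = 13^30 mod 61 = 1, giving Legendre symbol 1.
Legendre symbol 1 ⇒ 61 is split.

p splits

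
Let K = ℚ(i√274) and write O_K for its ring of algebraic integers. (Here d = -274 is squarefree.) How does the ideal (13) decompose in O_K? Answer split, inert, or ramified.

-274 mod 4 = 2, hence disc K = 4·(-274) = -1096 and O_K = ℤ[√-274].
disc(K) = -1096 is not divisible by 13; 13 is unramified.
Compute (-274/13) via Euler: 12^((13-1)/2) mod 13 = 1, so (-274/13) = 1.
d is a quadratic residue mod p, hence 13 splits in O_K.

13 splits in O_K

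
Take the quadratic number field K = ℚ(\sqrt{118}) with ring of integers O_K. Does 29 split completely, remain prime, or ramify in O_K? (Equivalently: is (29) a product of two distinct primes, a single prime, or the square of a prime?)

remains prime (inert)

d = 118 ≡ 2 (mod 4), so O_K = ℤ[√118] and disc(K) = 4d = 472.
disc(K) = 472 is not divisible by 29; 29 is unramified.
Compute (118/29) via Euler: 2^((29-1)/2) mod 29 = 28, so (118/29) = -1.
Legendre symbol -1 ⇒ 29 is inert.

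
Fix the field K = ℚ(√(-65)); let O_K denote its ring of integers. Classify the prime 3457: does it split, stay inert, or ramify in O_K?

d = -65 ≡ 3 (mod 4), so O_K = ℤ[√-65] and disc(K) = 4d = -260.
3457 ∤ -260, so 3457 is unramified.
Legendre symbol by Euler's criterion: (-65/3457) ≡ (-65)^1728 ≡ 3456 (mod 3457), i.e. (-65/3457) = -1.
d is a non-residue mod p, hence 3457 remains inert in O_K.

p is inert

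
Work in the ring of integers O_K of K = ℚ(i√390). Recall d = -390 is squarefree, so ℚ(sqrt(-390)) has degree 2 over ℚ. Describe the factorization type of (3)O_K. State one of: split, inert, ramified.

ramifies in O_K

-390 mod 4 = 2, hence disc K = 4·(-390) = -1560 and O_K = ℤ[√-390].
Ramification test: 3 | -1560. The prime 3 ramifies in K.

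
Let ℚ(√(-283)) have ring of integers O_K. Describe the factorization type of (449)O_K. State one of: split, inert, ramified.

inert — (449) stays prime in O_K

Since -283 ≡ 1 mod 4, the ring of integers is ℤ[(1+√-283)/2] with discriminant -283.
449 ∤ -283, so 449 is unramified.
(-283/449) = 166^224 mod 449 = 448, giving Legendre symbol -1.
d is a non-residue mod p, hence 449 remains inert in O_K.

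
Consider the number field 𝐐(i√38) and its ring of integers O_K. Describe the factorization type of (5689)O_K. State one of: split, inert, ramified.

-38 mod 4 = 2, hence disc K = 4·(-38) = -152 and O_K = ℤ[√-38].
Since gcd(5689, -152) = 1 the prime 5689 does not ramify.
Legendre symbol by Euler's criterion: (-38/5689) ≡ (-38)^2844 ≡ 5688 (mod 5689), i.e. (-38/5689) = -1.
d is a non-residue mod p, hence 5689 remains inert in O_K.

inert — (5689) stays prime in O_K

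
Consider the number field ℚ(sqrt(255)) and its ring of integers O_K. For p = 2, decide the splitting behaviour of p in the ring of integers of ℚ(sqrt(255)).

d = 255 ≡ 3 (mod 4), so O_K = ℤ[√255] and disc(K) = 4d = 1020.
disc(K) = 1020 = 2·510, so p = 2 is ramified.

p ramifies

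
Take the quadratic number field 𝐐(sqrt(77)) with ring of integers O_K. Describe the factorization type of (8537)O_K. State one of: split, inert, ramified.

split — (8537) = 𝔭₁𝔭₂ with 𝔭₁ ≠ 𝔭₂

Since 77 ≡ 1 mod 4, the ring of integers is ℤ[(1+√77)/2] with discriminant 77.
Since gcd(8537, 77) = 1 the prime 8537 does not ramify.
Euler's criterion: 77^4268 mod 8537 = 1. Thus (77|8537) = 1.
(77/8537) = 1, so 8537 splits.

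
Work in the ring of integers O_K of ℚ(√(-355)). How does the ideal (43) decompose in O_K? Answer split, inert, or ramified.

d = -355 ≡ 1 (mod 4), so O_K = ℤ[(1+√-355)/2] and disc(K) = d = -355.
disc(K) = -355 is not divisible by 43; 43 is unramified.
(-355/43) = 32^21 mod 43 = 42, giving Legendre symbol -1.
d is a non-residue mod p, hence 43 remains inert in O_K.

inert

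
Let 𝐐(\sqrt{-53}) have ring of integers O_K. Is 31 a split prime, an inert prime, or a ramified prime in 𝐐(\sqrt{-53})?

splits completely

Since -53 ≢ 1 mod 4, the ring of integers is ℤ[√-53] with discriminant 4·(-53) = -212.
Since gcd(31, -212) = 1 the prime 31 does not ramify.
Compute (-53/31) via Euler: 9^((31-1)/2) mod 31 = 1, so (-53/31) = 1.
Legendre symbol 1 ⇒ 31 is split.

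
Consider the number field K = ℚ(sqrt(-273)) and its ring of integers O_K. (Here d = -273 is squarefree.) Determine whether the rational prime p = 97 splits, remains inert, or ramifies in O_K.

-273 mod 4 = 3, hence disc K = 4·(-273) = -1092 and O_K = ℤ[√-273].
disc(K) = -1092 is not divisible by 97; 97 is unramified.
Euler's criterion: (-273)^48 mod 97 = 1. Thus (-273|97) = 1.
Legendre symbol 1 ⇒ 97 is split.

split — (97) = 𝔭₁𝔭₂ with 𝔭₁ ≠ 𝔭₂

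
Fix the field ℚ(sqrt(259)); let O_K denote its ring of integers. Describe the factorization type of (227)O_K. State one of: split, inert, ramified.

inert — (227) stays prime in O_K

d = 259 ≡ 3 (mod 4), so O_K = ℤ[√259] and disc(K) = 4d = 1036.
Since gcd(227, 1036) = 1 the prime 227 does not ramify.
Euler's criterion: 259^113 mod 227 = 226. Thus (259|227) = -1.
Legendre symbol -1 ⇒ 227 is inert.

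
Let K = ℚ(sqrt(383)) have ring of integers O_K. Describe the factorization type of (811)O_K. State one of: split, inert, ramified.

383 mod 4 = 3, hence disc K = 4·383 = 1532 and O_K = ℤ[√383].
disc(K) = 1532 is not divisible by 811; 811 is unramified.
Legendre symbol by Euler's criterion: (383/811) ≡ 383^405 ≡ 1 (mod 811), i.e. (383/811) = 1.
(383/811) = 1, so 811 splits.

811 splits in O_K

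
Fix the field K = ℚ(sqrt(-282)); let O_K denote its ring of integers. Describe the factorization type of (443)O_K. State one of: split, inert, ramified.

-282 mod 4 = 2, hence disc K = 4·(-282) = -1128 and O_K = ℤ[√-282].
443 ∤ -1128, so 443 is unramified.
Compute (-282/443) via Euler: 161^((443-1)/2) mod 443 = 1, so (-282/443) = 1.
(-282/443) = 1, so 443 splits.

p splits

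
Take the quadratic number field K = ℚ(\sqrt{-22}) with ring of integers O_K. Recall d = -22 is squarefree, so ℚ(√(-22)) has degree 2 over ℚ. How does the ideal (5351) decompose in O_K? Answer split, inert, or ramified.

-22 mod 4 = 2, hence disc K = 4·(-22) = -88 and O_K = ℤ[√-22].
5351 ∤ -88, so 5351 is unramified.
Compute (-22/5351) via Euler: 5329^((5351-1)/2) mod 5351 = 1, so (-22/5351) = 1.
d is a quadratic residue mod p, hence 5351 splits in O_K.

split — (5351) = 𝔭₁𝔭₂ with 𝔭₁ ≠ 𝔭₂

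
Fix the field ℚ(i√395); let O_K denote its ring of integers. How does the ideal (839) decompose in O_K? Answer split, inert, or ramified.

split

Since -395 ≡ 1 mod 4, the ring of integers is ℤ[(1+√-395)/2] with discriminant -395.
disc(K) = -395 is not divisible by 839; 839 is unramified.
Euler's criterion: (-395)^419 mod 839 = 1. Thus (-395|839) = 1.
d is a quadratic residue mod p, hence 839 splits in O_K.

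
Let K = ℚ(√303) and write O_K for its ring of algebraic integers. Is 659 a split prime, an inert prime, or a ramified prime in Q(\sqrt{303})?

303 mod 4 = 3, hence disc K = 4·303 = 1212 and O_K = ℤ[√303].
Since gcd(659, 1212) = 1 the prime 659 does not ramify.
Euler's criterion: 303^329 mod 659 = 658. Thus (303|659) = -1.
(303/659) = -1, so 659 is inert.

659 remains inert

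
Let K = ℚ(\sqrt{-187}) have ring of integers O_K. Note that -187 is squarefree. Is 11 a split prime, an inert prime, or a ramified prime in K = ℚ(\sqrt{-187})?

11 is ramified

d = -187 ≡ 1 (mod 4), so O_K = ℤ[(1+√-187)/2] and disc(K) = d = -187.
Ramification test: 11 | -187. The prime 11 ramifies in K.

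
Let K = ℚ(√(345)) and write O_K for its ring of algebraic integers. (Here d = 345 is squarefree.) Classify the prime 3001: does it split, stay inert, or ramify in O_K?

remains prime (inert)

345 mod 4 = 1, hence disc K = 345 and O_K = ℤ[(1+√345)/2].
disc(K) = 345 is not divisible by 3001; 3001 is unramified.
Compute (345/3001) via Euler: 345^((3001-1)/2) mod 3001 = 3000, so (345/3001) = -1.
(345/3001) = -1, so 3001 is inert.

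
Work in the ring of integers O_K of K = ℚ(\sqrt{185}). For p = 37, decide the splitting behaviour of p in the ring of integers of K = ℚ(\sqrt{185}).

Since 185 ≡ 1 mod 4, the ring of integers is ℤ[(1+√185)/2] with discriminant 185.
Ramification test: 37 | 185. The prime 37 ramifies in K.

ramifies in O_K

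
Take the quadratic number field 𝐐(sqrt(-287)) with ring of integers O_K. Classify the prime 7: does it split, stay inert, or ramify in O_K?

ramified — (7) = 𝔭²

Since -287 ≡ 1 mod 4, the ring of integers is ℤ[(1+√-287)/2] with discriminant -287.
7 divides disc(K) = -287, so 7 ramifies.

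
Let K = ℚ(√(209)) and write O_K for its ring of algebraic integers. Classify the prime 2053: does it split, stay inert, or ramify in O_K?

remains prime (inert)

Since 209 ≡ 1 mod 4, the ring of integers is ℤ[(1+√209)/2] with discriminant 209.
disc(K) = 209 is not divisible by 2053; 2053 is unramified.
(209/2053) = 209^1026 mod 2053 = 2052, giving Legendre symbol -1.
d is a non-residue mod p, hence 2053 remains inert in O_K.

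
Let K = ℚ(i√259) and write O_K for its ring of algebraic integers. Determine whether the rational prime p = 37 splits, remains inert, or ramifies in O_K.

37 is ramified

Since -259 ≡ 1 mod 4, the ring of integers is ℤ[(1+√-259)/2] with discriminant -259.
37 divides disc(K) = -259, so 37 ramifies.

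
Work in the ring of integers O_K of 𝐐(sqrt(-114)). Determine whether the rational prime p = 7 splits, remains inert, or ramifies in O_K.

d = -114 ≡ 2 (mod 4), so O_K = ℤ[√-114] and disc(K) = 4d = -456.
Since gcd(7, -456) = 1 the prime 7 does not ramify.
(-114/7) = 5^3 mod 7 = 6, giving Legendre symbol -1.
d is a non-residue mod p, hence 7 remains inert in O_K.

p is inert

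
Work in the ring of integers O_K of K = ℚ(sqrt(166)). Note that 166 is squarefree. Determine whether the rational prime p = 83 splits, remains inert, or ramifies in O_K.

ramifies in O_K

d = 166 ≡ 2 (mod 4), so O_K = ℤ[√166] and disc(K) = 4d = 664.
Ramification test: 83 | 664. The prime 83 ramifies in K.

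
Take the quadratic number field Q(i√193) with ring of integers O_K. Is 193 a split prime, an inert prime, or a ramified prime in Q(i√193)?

d = -193 ≡ 3 (mod 4), so O_K = ℤ[√-193] and disc(K) = 4d = -772.
Ramification test: 193 | -772. The prime 193 ramifies in K.

ramifies in O_K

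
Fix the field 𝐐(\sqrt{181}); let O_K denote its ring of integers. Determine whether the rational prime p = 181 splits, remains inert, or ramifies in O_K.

Since 181 ≡ 1 mod 4, the ring of integers is ℤ[(1+√181)/2] with discriminant 181.
181 divides disc(K) = 181, so 181 ramifies.

181 is ramified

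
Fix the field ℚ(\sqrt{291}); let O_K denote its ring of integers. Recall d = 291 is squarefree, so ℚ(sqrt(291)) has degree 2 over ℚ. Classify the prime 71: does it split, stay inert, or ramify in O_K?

71 remains inert

Since 291 ≢ 1 mod 4, the ring of integers is ℤ[√291] with discriminant 4·291 = 1164.
Since gcd(71, 1164) = 1 the prime 71 does not ramify.
(291/71) = 7^35 mod 71 = 70, giving Legendre symbol -1.
Legendre symbol -1 ⇒ 71 is inert.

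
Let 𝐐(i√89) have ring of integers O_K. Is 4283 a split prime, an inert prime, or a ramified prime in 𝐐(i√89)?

inert — (4283) stays prime in O_K

Since -89 ≢ 1 mod 4, the ring of integers is ℤ[√-89] with discriminant 4·(-89) = -356.
4283 ∤ -356, so 4283 is unramified.
(-89/4283) = 4194^2141 mod 4283 = 4282, giving Legendre symbol -1.
d is a non-residue mod p, hence 4283 remains inert in O_K.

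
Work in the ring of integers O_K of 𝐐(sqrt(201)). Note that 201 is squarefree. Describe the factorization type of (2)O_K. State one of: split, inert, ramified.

split — (2) = 𝔭₁𝔭₂ with 𝔭₁ ≠ 𝔭₂

d = 201 ≡ 1 (mod 4), so O_K = ℤ[(1+√201)/2] and disc(K) = d = 201.
Since gcd(2, 201) = 1 the prime 2 does not ramify.
d ≡ 1 (mod 8); the supplementary law gives 2 split.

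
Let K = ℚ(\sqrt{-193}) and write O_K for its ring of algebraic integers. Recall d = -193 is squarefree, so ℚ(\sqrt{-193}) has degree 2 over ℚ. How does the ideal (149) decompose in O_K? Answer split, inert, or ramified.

Since -193 ≢ 1 mod 4, the ring of integers is ℤ[√-193] with discriminant 4·(-193) = -772.
149 ∤ -772, so 149 is unramified.
(-193/149) = 105^74 mod 149 = 148, giving Legendre symbol -1.
Legendre symbol -1 ⇒ 149 is inert.

149 remains inert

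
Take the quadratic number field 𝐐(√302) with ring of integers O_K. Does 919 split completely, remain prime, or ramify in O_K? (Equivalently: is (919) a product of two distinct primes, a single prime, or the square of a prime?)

302 mod 4 = 2, hence disc K = 4·302 = 1208 and O_K = ℤ[√302].
919 ∤ 1208, so 919 is unramified.
Euler's criterion: 302^459 mod 919 = 1. Thus (302|919) = 1.
d is a quadratic residue mod p, hence 919 splits in O_K.

919 splits in O_K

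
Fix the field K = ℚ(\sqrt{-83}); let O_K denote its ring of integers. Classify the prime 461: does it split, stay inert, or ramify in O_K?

inert — (461) stays prime in O_K

Since -83 ≡ 1 mod 4, the ring of integers is ℤ[(1+√-83)/2] with discriminant -83.
461 ∤ -83, so 461 is unramified.
Euler's criterion: (-83)^230 mod 461 = 460. Thus (-83|461) = -1.
d is a non-residue mod p, hence 461 remains inert in O_K.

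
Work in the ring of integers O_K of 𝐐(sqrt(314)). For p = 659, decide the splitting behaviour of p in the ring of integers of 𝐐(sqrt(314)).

inert — (659) stays prime in O_K

Since 314 ≢ 1 mod 4, the ring of integers is ℤ[√314] with discriminant 4·314 = 1256.
659 ∤ 1256, so 659 is unramified.
(314/659) = 314^329 mod 659 = 658, giving Legendre symbol -1.
(314/659) = -1, so 659 is inert.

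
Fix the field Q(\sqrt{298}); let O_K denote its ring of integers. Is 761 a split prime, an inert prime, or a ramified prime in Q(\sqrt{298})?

298 mod 4 = 2, hence disc K = 4·298 = 1192 and O_K = ℤ[√298].
disc(K) = 1192 is not divisible by 761; 761 is unramified.
Euler's criterion: 298^380 mod 761 = 1. Thus (298|761) = 1.
Legendre symbol 1 ⇒ 761 is split.

761 splits in O_K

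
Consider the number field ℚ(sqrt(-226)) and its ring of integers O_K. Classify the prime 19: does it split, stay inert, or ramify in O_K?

19 remains inert

Since -226 ≢ 1 mod 4, the ring of integers is ℤ[√-226] with discriminant 4·(-226) = -904.
19 ∤ -904, so 19 is unramified.
(-226/19) = 2^9 mod 19 = 18, giving Legendre symbol -1.
d is a non-residue mod p, hence 19 remains inert in O_K.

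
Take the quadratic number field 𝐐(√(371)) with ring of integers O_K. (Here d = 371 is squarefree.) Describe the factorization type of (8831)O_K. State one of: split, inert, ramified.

p splits

d = 371 ≡ 3 (mod 4), so O_K = ℤ[√371] and disc(K) = 4d = 1484.
Since gcd(8831, 1484) = 1 the prime 8831 does not ramify.
Compute (371/8831) via Euler: 371^((8831-1)/2) mod 8831 = 1, so (371/8831) = 1.
Legendre symbol 1 ⇒ 8831 is split.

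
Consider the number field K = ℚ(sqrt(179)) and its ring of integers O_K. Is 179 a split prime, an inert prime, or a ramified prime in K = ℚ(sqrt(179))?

179 is ramified

d = 179 ≡ 3 (mod 4), so O_K = ℤ[√179] and disc(K) = 4d = 716.
Ramification test: 179 | 716. The prime 179 ramifies in K.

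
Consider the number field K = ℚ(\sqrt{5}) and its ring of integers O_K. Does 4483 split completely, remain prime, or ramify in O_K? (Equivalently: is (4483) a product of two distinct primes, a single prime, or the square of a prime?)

p is inert

5 mod 4 = 1, hence disc K = 5 and O_K = ℤ[(1+√5)/2].
disc(K) = 5 is not divisible by 4483; 4483 is unramified.
Euler's criterion: 5^2241 mod 4483 = 4482. Thus (5|4483) = -1.
Legendre symbol -1 ⇒ 4483 is inert.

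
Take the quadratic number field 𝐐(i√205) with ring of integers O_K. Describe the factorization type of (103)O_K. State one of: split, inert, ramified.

splits completely

Since -205 ≢ 1 mod 4, the ring of integers is ℤ[√-205] with discriminant 4·(-205) = -820.
Since gcd(103, -820) = 1 the prime 103 does not ramify.
Euler's criterion: (-205)^51 mod 103 = 1. Thus (-205|103) = 1.
Legendre symbol 1 ⇒ 103 is split.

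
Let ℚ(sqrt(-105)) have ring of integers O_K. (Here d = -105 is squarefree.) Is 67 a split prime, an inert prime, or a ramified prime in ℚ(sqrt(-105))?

d = -105 ≡ 3 (mod 4), so O_K = ℤ[√-105] and disc(K) = 4d = -420.
Since gcd(67, -420) = 1 the prime 67 does not ramify.
Compute (-105/67) via Euler: 29^((67-1)/2) mod 67 = 1, so (-105/67) = 1.
d is a quadratic residue mod p, hence 67 splits in O_K.

splits completely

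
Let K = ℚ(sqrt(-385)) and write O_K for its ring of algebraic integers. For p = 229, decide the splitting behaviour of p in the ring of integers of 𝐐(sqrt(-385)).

Since -385 ≢ 1 mod 4, the ring of integers is ℤ[√-385] with discriminant 4·(-385) = -1540.
229 ∤ -1540, so 229 is unramified.
Legendre symbol by Euler's criterion: (-385/229) ≡ (-385)^114 ≡ 228 (mod 229), i.e. (-385/229) = -1.
(-385/229) = -1, so 229 is inert.

inert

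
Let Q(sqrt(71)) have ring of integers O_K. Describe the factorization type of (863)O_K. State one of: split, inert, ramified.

Since 71 ≢ 1 mod 4, the ring of integers is ℤ[√71] with discriminant 4·71 = 284.
disc(K) = 284 is not divisible by 863; 863 is unramified.
Euler's criterion: 71^431 mod 863 = 1. Thus (71|863) = 1.
(71/863) = 1, so 863 splits.

split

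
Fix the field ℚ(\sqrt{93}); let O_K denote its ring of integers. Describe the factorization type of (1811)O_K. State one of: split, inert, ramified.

1811 splits in O_K

93 mod 4 = 1, hence disc K = 93 and O_K = ℤ[(1+√93)/2].
Since gcd(1811, 93) = 1 the prime 1811 does not ramify.
Compute (93/1811) via Euler: 93^((1811-1)/2) mod 1811 = 1, so (93/1811) = 1.
d is a quadratic residue mod p, hence 1811 splits in O_K.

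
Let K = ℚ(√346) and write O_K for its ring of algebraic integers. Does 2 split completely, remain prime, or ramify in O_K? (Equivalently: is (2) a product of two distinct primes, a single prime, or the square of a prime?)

2 is ramified

Since 346 ≢ 1 mod 4, the ring of integers is ℤ[√346] with discriminant 4·346 = 1384.
2 divides disc(K) = 1384, so 2 ramifies.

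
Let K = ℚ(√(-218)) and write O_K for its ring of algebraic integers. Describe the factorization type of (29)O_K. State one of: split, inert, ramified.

d = -218 ≡ 2 (mod 4), so O_K = ℤ[√-218] and disc(K) = 4d = -872.
disc(K) = -872 is not divisible by 29; 29 is unramified.
Euler's criterion: (-218)^14 mod 29 = 28. Thus (-218|29) = -1.
(-218/29) = -1, so 29 is inert.

remains prime (inert)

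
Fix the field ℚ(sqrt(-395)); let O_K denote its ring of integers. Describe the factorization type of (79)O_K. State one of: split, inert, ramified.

ramifies in O_K

Since -395 ≡ 1 mod 4, the ring of integers is ℤ[(1+√-395)/2] with discriminant -395.
79 divides disc(K) = -395, so 79 ramifies.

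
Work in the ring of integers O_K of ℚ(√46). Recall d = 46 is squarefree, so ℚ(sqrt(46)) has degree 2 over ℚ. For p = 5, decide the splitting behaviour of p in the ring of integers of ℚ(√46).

Since 46 ≢ 1 mod 4, the ring of integers is ℤ[√46] with discriminant 4·46 = 184.
disc(K) = 184 is not divisible by 5; 5 is unramified.
Legendre symbol by Euler's criterion: (46/5) ≡ 46^2 ≡ 1 (mod 5), i.e. (46/5) = 1.
(46/5) = 1, so 5 splits.

5 splits in O_K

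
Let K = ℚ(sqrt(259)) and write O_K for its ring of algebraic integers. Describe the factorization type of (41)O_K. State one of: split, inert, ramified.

Since 259 ≢ 1 mod 4, the ring of integers is ℤ[√259] with discriminant 4·259 = 1036.
Since gcd(41, 1036) = 1 the prime 41 does not ramify.
Compute (259/41) via Euler: 13^((41-1)/2) mod 41 = 40, so (259/41) = -1.
Legendre symbol -1 ⇒ 41 is inert.

41 remains inert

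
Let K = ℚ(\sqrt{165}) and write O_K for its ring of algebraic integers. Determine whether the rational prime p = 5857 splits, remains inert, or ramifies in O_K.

p is inert

Since 165 ≡ 1 mod 4, the ring of integers is ℤ[(1+√165)/2] with discriminant 165.
5857 ∤ 165, so 5857 is unramified.
(165/5857) = 165^2928 mod 5857 = 5856, giving Legendre symbol -1.
(165/5857) = -1, so 5857 is inert.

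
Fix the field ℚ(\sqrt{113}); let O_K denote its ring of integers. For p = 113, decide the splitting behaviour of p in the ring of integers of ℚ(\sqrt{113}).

p ramifies

113 mod 4 = 1, hence disc K = 113 and O_K = ℤ[(1+√113)/2].
Ramification test: 113 | 113. The prime 113 ramifies in K.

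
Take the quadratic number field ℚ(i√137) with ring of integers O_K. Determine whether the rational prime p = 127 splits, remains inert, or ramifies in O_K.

split — (127) = 𝔭₁𝔭₂ with 𝔭₁ ≠ 𝔭₂

Since -137 ≢ 1 mod 4, the ring of integers is ℤ[√-137] with discriminant 4·(-137) = -548.
Since gcd(127, -548) = 1 the prime 127 does not ramify.
Legendre symbol by Euler's criterion: (-137/127) ≡ (-137)^63 ≡ 1 (mod 127), i.e. (-137/127) = 1.
d is a quadratic residue mod p, hence 127 splits in O_K.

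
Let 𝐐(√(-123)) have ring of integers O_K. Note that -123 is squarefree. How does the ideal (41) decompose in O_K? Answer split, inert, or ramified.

-123 mod 4 = 1, hence disc K = -123 and O_K = ℤ[(1+√-123)/2].
disc(K) = -123 = 41·(-3), so p = 41 is ramified.

ramifies in O_K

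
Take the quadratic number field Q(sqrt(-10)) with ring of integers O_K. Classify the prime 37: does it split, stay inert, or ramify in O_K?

split — (37) = 𝔭₁𝔭₂ with 𝔭₁ ≠ 𝔭₂

d = -10 ≡ 2 (mod 4), so O_K = ℤ[√-10] and disc(K) = 4d = -40.
disc(K) = -40 is not divisible by 37; 37 is unramified.
(-10/37) = 27^18 mod 37 = 1, giving Legendre symbol 1.
(-10/37) = 1, so 37 splits.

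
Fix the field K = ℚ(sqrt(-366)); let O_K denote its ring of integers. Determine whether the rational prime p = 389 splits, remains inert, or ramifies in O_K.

remains prime (inert)

Since -366 ≢ 1 mod 4, the ring of integers is ℤ[√-366] with discriminant 4·(-366) = -1464.
Since gcd(389, -1464) = 1 the prime 389 does not ramify.
(-366/389) = 23^194 mod 389 = 388, giving Legendre symbol -1.
(-366/389) = -1, so 389 is inert.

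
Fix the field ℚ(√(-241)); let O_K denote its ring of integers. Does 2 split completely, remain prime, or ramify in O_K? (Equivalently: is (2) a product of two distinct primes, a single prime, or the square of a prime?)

2 is ramified

-241 mod 4 = 3, hence disc K = 4·(-241) = -964 and O_K = ℤ[√-241].
2 divides disc(K) = -964, so 2 ramifies.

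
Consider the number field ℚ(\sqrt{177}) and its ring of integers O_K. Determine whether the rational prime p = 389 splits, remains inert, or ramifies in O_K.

remains prime (inert)

177 mod 4 = 1, hence disc K = 177 and O_K = ℤ[(1+√177)/2].
389 ∤ 177, so 389 is unramified.
(177/389) = 177^194 mod 389 = 388, giving Legendre symbol -1.
(177/389) = -1, so 389 is inert.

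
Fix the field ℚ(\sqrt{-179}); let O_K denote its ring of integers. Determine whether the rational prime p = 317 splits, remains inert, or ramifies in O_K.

d = -179 ≡ 1 (mod 4), so O_K = ℤ[(1+√-179)/2] and disc(K) = d = -179.
disc(K) = -179 is not divisible by 317; 317 is unramified.
Euler's criterion: (-179)^158 mod 317 = 1. Thus (-179|317) = 1.
(-179/317) = 1, so 317 splits.

split — (317) = 𝔭₁𝔭₂ with 𝔭₁ ≠ 𝔭₂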